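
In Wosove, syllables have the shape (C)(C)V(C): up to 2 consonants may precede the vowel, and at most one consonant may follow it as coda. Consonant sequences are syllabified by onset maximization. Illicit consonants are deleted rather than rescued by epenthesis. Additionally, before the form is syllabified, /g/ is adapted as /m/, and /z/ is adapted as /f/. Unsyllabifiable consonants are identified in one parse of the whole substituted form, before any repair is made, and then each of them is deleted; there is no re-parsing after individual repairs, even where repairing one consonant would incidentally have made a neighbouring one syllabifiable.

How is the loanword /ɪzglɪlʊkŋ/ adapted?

Substitution: /z/ → /f/, /g/ → /m/, giving /ɪfmlɪlʊkŋ/.
The consonants /ŋ/ cannot be parsed into a legal (C)(C)V(C) syllable (at most one coda consonant is licensed; onsets may contain at most 2 consonants).
Each unlicensed consonant is deleted: /ŋ/.

ɪfmlɪlʊk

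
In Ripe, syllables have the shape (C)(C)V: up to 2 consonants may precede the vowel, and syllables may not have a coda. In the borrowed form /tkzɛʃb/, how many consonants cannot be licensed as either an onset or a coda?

3

The consonants /t/, /ʃ/, /b/ cannot be parsed into a legal (C)(C)V syllable (no codas are permitted; onsets may contain at most 2 consonants).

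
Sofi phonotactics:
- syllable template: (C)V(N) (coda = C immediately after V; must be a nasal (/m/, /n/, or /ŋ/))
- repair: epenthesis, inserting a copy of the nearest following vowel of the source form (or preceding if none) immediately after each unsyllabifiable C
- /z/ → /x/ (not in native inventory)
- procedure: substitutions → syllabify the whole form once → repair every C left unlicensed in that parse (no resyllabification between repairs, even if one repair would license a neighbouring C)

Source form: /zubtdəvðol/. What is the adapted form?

Substitution: /z/ → /x/, giving /xubtdəvðol/.
Syllabifying with onset maximization leaves /b/, /t/, /v/, /l/ stranded (only a nasal (/m/, /n/, or /ŋ/) is licensed in coda position; onsets are limited to one consonant).
Inserting the epenthetic vowel yields /b/ → /bə/, /t/ → /tə/, /v/ → /vo/, /l/ → /lo/.

xubətədəvoðolo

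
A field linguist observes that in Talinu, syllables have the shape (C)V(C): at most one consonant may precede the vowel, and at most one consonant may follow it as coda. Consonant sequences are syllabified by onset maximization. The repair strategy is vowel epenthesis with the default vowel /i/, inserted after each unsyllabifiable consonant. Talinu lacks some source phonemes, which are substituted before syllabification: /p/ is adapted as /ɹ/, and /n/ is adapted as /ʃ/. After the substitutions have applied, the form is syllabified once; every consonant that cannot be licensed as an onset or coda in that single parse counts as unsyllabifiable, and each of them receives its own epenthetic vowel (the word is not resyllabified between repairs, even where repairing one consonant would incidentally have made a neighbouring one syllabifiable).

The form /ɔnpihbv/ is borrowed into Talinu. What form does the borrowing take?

Substitution: /n/ → /ʃ/, /p/ → /ɹ/, giving /ɔʃɹihbv/.
The consonants /b/, /v/ cannot be parsed into a legal (C)V(C) syllable (at most one coda consonant is licensed; onsets are limited to one consonant).
Epenthesis after each stranded consonant: /b/ → /bi/, /v/ → /vi/.

ɔʃɹihbivi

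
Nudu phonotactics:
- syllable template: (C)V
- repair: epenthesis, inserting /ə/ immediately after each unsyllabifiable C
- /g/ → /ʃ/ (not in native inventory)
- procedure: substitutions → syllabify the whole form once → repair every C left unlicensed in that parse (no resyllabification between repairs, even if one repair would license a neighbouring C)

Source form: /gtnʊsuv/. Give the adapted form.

ʃətənʊsuvə

Substitution: /g/ → /ʃ/, giving /ʃtnʊsuv/.
Under (C)V, the unsyllabifiable consonants are /ʃ/, /t/, /v/ (no codas are permitted; onsets are limited to one consonant).
Each unlicensed consonant becomes the onset of a new syllable: /ʃ/ → /ʃə/, /t/ → /tə/, /v/ → /və/.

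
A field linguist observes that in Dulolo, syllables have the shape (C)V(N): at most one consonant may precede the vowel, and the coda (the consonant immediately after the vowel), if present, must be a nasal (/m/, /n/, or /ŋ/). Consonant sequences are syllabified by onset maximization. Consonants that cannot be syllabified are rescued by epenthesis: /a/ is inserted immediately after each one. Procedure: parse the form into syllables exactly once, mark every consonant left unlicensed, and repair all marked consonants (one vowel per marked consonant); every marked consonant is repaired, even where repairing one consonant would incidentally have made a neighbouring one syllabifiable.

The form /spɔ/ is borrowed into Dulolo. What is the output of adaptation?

sapɔ

The consonants /s/ cannot be parsed into a legal (C)V(N) syllable (only a nasal (/m/, /n/, or /ŋ/) is licensed in coda position; onsets are limited to one consonant).
Each unlicensed consonant becomes the onset of a new syllable: /s/ → /sa/.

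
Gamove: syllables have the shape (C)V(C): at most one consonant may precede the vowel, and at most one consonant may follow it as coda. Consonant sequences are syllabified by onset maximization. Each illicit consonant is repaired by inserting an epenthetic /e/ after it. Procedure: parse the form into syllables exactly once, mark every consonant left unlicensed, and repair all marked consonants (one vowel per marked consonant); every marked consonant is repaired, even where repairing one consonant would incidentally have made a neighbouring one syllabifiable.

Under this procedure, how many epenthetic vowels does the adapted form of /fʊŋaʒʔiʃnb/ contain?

2

The unsyllabifiable consonants are /n/, /b/; each receives one epenthetic vowel.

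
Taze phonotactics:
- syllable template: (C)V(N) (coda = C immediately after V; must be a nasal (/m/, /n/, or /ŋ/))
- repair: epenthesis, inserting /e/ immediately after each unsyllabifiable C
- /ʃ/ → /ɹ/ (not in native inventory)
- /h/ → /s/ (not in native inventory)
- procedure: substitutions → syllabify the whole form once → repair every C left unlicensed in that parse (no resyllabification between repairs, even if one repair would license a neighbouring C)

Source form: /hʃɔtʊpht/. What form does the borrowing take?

Substitution: /h/ → /s/, /ʃ/ → /ɹ/, giving /sɹɔtʊpst/.
Syllabifying with onset maximization leaves /s/, /p/, /s/, /t/ stranded (only a nasal (/m/, /n/, or /ŋ/) is licensed in coda position; onsets are limited to one consonant).
Epenthesis after each stranded consonant: /s/ → /se/, /p/ → /pe/, /s/ → /se/, /t/ → /te/.

seɹɔtʊpesete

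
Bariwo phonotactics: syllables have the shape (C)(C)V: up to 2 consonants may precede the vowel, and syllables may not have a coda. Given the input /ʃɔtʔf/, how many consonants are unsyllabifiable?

Under (C)(C)V, the unsyllabifiable consonants are /t/, /ʔ/, /f/ (no codas are permitted; onsets may contain at most 2 consonants).

3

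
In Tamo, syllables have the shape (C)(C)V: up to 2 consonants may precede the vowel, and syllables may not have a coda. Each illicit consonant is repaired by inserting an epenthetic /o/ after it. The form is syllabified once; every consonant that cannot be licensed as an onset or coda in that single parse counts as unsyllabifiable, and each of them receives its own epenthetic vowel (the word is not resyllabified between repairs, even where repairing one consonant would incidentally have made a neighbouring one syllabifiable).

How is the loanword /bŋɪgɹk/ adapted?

bŋɪgoɹoko

The consonants /g/, /ɹ/, /k/ cannot be parsed into a legal (C)(C)V syllable (no codas are permitted; onsets may contain at most 2 consonants).
Inserting the epenthetic vowel yields /g/ → /go/, /ɹ/ → /ɹo/, /k/ → /ko/.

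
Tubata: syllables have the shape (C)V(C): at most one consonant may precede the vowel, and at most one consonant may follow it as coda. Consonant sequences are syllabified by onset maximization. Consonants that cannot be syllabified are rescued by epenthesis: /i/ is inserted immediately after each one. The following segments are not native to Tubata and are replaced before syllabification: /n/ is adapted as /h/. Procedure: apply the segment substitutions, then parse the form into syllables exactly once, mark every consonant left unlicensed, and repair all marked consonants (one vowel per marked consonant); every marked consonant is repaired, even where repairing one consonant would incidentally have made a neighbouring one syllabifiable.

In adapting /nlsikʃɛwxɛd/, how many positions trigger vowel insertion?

2

After substitution the input is /hlsikʃɛwxɛd/.
The unsyllabifiable consonants are /h/, /l/; each receives one epenthetic vowel.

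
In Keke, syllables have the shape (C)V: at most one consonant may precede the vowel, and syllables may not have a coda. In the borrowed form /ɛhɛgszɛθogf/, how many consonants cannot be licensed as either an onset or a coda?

Syllabifying with onset maximization leaves /g/, /s/, /g/, /f/ stranded (no codas are permitted; onsets are limited to one consonant).

4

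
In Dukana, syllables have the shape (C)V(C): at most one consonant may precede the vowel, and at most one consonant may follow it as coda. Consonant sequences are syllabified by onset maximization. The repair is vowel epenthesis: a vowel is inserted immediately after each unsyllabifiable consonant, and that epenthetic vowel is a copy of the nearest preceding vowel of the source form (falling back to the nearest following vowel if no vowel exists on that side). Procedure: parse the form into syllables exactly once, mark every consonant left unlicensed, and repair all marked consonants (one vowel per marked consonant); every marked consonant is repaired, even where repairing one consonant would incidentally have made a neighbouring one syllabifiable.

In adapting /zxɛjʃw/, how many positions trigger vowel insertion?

3

The unsyllabifiable consonants are /z/, /ʃ/, /w/; each receives one epenthetic vowel.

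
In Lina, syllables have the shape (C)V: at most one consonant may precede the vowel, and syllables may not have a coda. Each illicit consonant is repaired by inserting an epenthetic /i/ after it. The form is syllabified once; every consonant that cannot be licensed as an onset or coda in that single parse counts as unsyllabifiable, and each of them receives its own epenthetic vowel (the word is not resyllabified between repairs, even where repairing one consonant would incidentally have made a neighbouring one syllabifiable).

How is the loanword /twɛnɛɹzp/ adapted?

tiwɛnɛɹizipi

Syllabifying with onset maximization leaves /t/, /ɹ/, /z/, /p/ stranded (no codas are permitted; onsets are limited to one consonant).
Each unlicensed consonant becomes the onset of a new syllable: /t/ → /ti/, /ɹ/ → /ɹi/, /z/ → /zi/, /p/ → /pi/.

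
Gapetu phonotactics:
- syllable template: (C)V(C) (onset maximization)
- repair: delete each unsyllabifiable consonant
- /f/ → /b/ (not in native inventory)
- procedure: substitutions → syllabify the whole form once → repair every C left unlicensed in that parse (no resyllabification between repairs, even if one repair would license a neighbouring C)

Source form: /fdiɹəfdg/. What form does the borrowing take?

Substitution: /f/ → /b/, giving /bdiɹəbdg/.
Under (C)V(C), the unsyllabifiable consonants are /b/, /d/, /g/ (at most one coda consonant is licensed; onsets are limited to one consonant).
Each unlicensed consonant is deleted: /b/, /d/, /g/.

diɹəb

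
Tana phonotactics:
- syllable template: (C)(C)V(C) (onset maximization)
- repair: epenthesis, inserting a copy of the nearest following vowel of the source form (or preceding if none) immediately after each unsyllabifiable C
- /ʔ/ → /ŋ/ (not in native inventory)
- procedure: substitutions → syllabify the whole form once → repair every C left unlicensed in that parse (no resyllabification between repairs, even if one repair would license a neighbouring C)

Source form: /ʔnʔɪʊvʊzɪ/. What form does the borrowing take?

ŋɪnŋɪʊvʊzɪ

Substitution: /ʔ/ → /ŋ/, giving /ŋnŋɪʊvʊzɪ/.
Syllabifying with onset maximization leaves /ŋ/ stranded (at most one coda consonant is licensed; onsets may contain at most 2 consonants).
Epenthesis after each stranded consonant: /ŋ/ → /ŋɪ/.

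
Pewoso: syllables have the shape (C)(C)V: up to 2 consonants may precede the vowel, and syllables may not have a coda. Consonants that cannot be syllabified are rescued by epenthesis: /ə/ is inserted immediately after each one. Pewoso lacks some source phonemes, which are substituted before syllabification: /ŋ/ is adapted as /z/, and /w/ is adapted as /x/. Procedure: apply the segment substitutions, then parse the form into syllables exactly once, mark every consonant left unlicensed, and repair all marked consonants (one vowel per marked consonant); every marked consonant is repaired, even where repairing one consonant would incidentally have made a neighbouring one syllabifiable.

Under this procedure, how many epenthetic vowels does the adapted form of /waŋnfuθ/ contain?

2

After substitution the input is /xaznfuθ/.
The unsyllabifiable consonants are /z/, /θ/; each receives one epenthetic vowel.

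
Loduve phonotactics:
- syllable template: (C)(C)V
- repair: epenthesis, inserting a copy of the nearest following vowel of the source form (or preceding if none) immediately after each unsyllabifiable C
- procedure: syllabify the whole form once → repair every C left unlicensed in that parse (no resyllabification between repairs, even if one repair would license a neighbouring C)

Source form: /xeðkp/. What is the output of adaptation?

The consonants /ð/, /k/, /p/ cannot be parsed into a legal (C)(C)V syllable (no codas are permitted; onsets may contain at most 2 consonants).
Each unlicensed consonant becomes the onset of a new syllable: /ð/ → /ðe/, /k/ → /ke/, /p/ → /pe/.

xeðekepe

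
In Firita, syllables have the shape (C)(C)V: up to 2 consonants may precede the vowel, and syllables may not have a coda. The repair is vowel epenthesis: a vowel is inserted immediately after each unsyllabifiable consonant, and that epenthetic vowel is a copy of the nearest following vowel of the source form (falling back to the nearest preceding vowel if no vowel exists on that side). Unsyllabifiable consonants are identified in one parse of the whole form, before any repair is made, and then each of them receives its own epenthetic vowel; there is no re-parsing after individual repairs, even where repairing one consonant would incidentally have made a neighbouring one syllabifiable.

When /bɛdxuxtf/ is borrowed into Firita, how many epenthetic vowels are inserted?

3

The unsyllabifiable consonants are /x/, /t/, /f/; each receives one epenthetic vowel.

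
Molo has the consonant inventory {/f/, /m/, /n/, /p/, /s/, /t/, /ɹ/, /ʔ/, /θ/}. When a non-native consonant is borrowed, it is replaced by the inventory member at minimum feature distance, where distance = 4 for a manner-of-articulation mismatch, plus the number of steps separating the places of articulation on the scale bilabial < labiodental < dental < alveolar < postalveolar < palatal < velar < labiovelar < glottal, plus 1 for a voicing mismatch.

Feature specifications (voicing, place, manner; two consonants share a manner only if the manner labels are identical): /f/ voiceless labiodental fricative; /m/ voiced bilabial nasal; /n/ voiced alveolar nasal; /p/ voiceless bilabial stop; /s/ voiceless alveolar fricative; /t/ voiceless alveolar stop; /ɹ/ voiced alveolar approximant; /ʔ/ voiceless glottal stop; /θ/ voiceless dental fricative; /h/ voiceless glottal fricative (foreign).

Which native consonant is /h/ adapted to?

/ʔ/ is closest: manner differs (fricative→stop, +4), place distance 0 (glottal→glottal), same voicing; total 4. Next closest is /s/ at distance 5.

ʔ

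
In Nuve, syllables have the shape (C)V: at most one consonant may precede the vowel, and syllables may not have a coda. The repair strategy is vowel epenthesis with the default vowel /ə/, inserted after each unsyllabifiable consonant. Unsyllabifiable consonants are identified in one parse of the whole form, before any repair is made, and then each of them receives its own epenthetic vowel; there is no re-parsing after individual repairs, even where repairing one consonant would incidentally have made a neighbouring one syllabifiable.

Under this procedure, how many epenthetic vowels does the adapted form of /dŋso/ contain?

2

The unsyllabifiable consonants are /d/, /ŋ/; each receives one epenthetic vowel.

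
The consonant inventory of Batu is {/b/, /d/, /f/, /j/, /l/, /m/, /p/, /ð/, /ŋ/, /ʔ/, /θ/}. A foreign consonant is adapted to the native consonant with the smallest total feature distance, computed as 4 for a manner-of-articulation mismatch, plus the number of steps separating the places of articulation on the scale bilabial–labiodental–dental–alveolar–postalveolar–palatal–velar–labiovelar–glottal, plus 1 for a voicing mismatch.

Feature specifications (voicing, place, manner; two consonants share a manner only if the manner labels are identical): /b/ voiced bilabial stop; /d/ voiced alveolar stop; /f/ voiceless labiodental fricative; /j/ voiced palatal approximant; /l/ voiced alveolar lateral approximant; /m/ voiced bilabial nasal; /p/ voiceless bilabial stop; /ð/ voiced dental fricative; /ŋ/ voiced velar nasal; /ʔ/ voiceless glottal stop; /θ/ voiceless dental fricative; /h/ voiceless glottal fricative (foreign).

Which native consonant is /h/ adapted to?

/ʔ/ is closest: manner differs (fricative→stop, +4), place distance 0 (glottal→glottal), same voicing; total 4. Next closest is /θ/ at distance 6.

ʔ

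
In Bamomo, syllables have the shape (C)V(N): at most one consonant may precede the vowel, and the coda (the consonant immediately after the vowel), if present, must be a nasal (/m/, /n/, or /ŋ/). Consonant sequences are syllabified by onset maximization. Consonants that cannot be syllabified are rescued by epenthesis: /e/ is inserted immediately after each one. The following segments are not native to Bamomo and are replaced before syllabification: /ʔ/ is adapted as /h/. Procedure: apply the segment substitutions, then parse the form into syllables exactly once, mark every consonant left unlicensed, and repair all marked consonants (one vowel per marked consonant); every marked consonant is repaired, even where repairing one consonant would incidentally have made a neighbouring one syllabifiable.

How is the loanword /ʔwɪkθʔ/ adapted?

Substitution: /ʔ/ → /h/, giving /hwɪkθh/.
Under (C)V(N), the unsyllabifiable consonants are /h/, /k/, /θ/, /h/ (only a nasal (/m/, /n/, or /ŋ/) is licensed in coda position; onsets are limited to one consonant).
Epenthesis after each stranded consonant: /h/ → /he/, /k/ → /ke/, /θ/ → /θe/, /h/ → /he/.

hewɪkeθehe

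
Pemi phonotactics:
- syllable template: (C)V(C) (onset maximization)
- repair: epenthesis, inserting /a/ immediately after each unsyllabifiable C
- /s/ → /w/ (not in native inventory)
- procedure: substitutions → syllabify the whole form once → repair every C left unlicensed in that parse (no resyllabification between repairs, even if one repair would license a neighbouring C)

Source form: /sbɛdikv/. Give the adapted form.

wabɛdikva

Substitution: /s/ → /w/, giving /wbɛdikv/.
Under (C)V(C), the unsyllabifiable consonants are /w/, /v/ (at most one coda consonant is licensed; onsets are limited to one consonant).
Inserting the epenthetic vowel yields /w/ → /wa/, /v/ → /va/.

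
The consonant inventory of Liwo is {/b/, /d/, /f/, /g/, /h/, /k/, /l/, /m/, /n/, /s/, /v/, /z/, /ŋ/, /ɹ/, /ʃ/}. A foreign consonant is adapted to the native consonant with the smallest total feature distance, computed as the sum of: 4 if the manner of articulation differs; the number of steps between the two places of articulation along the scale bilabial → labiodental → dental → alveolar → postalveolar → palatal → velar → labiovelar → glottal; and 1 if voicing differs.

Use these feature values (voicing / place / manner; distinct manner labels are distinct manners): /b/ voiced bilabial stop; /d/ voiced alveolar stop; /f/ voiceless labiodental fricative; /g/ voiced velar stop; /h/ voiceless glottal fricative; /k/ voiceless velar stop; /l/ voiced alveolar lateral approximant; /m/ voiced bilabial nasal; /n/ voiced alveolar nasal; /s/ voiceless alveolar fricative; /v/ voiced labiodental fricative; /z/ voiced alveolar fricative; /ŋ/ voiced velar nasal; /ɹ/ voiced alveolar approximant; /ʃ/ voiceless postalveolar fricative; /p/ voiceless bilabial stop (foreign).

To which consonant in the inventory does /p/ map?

/b/ is closest: same manner (stop), place distance 0 (bilabial→bilabial), voicing differs (+1); total 1. Next closest is /d/ at distance 4.

b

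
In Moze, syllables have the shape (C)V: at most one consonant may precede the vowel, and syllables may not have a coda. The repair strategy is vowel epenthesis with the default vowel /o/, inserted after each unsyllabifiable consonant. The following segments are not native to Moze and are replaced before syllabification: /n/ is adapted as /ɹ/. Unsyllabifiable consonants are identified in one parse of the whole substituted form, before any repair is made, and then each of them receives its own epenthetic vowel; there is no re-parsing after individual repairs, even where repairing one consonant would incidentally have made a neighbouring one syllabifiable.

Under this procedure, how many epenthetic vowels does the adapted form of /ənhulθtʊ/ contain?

After substitution the input is /əɹhulθtʊ/.
The unsyllabifiable consonants are /ɹ/, /l/, /θ/; each receives one epenthetic vowel.

3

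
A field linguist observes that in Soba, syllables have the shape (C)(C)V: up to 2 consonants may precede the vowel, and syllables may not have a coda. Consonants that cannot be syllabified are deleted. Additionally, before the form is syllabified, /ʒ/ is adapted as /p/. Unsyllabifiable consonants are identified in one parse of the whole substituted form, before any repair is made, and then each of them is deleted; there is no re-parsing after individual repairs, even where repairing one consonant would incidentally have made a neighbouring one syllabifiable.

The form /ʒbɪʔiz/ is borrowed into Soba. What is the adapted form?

Substitution: /ʒ/ → /p/, giving /pbɪʔiz/.
Syllabifying with onset maximization leaves /z/ stranded (no codas are permitted; onsets may contain at most 2 consonants).
Deletion applies to /z/.

pbɪʔi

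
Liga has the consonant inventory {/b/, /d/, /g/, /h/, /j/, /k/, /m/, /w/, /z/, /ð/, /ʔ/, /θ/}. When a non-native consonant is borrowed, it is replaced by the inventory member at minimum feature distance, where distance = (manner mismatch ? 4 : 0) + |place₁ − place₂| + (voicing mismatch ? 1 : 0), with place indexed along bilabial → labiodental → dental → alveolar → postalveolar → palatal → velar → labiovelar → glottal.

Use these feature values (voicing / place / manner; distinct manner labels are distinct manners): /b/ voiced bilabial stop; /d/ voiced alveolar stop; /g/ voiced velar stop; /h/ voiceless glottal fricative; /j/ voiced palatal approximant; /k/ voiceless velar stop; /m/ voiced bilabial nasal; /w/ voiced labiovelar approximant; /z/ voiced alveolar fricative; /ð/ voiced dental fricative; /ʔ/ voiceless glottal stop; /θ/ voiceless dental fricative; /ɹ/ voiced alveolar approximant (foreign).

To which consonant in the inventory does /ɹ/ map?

/j/ is closest: same manner (approximant), place distance 2 (alveolar→palatal), same voicing; total 2. Next closest is /d/ at distance 4.

j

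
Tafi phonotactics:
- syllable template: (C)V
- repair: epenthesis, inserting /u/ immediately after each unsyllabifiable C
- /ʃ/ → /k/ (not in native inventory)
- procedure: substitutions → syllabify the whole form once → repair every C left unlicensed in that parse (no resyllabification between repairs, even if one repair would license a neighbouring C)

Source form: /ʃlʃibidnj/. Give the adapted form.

Substitution: /ʃ/ → /k/, giving /klkibidnj/.
The consonants /k/, /l/, /d/, /n/, /j/ cannot be parsed into a legal (C)V syllable (no codas are permitted; onsets are limited to one consonant).
Epenthesis after each stranded consonant: /k/ → /ku/, /l/ → /lu/, /d/ → /du/, /n/ → /nu/, /j/ → /ju/.

kulukibidunuju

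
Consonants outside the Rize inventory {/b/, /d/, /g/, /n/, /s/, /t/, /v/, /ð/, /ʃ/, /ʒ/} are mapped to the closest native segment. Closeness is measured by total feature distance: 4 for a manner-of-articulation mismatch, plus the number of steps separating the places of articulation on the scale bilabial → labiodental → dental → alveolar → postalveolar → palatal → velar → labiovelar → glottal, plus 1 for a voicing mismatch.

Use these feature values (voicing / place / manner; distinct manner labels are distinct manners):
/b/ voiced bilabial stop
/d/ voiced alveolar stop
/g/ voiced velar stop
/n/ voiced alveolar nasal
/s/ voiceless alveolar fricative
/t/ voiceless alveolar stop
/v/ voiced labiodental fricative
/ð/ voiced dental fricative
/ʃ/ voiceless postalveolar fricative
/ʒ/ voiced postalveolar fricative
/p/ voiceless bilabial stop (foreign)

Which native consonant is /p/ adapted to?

/b/ is closest: same manner (stop), place distance 0 (bilabial→bilabial), voicing differs (+1); total 1. Next closest is /t/ at distance 3.

b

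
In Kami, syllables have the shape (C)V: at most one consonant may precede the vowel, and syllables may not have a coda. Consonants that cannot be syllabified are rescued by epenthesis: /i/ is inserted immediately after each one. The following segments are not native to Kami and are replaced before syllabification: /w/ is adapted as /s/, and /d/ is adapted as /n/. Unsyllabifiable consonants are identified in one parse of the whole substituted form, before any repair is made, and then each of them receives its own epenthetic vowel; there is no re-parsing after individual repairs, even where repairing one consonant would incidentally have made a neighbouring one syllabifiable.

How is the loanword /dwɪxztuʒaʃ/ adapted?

Substitution: /d/ → /n/, /w/ → /s/, giving /nsɪxztuʒaʃ/.
Syllabifying with onset maximization leaves /n/, /x/, /z/, /ʃ/ stranded (no codas are permitted; onsets are limited to one consonant).
Each unlicensed consonant becomes the onset of a new syllable: /n/ → /ni/, /x/ → /xi/, /z/ → /zi/, /ʃ/ → /ʃi/.

nisɪxizituʒaʃi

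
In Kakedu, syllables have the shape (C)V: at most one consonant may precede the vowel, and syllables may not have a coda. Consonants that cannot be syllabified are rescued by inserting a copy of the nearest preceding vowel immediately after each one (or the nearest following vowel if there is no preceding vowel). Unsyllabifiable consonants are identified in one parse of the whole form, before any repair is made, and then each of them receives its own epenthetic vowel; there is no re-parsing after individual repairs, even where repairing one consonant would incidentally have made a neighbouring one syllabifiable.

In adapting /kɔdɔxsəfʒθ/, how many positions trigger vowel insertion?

4

The unsyllabifiable consonants are /x/, /f/, /ʒ/, /θ/; each receives one epenthetic vowel.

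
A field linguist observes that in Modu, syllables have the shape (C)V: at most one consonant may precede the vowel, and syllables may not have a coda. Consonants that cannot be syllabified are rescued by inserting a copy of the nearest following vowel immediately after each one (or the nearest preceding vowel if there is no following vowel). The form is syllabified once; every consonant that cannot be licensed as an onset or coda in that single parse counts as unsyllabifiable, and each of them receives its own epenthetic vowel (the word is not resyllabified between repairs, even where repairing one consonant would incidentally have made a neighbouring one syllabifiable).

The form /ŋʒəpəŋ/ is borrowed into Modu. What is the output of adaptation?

Under (C)V, the unsyllabifiable consonants are /ŋ/, /ŋ/ (no codas are permitted; onsets are limited to one consonant).
Inserting the epenthetic vowel yields /ŋ/ → /ŋə/, /ŋ/ → /ŋə/.

ŋəʒəpəŋə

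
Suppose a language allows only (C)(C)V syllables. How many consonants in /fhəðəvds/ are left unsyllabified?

The consonants /v/, /d/, /s/ cannot be parsed into a legal (C)(C)V syllable (no codas are permitted; onsets may contain at most 2 consonants).

3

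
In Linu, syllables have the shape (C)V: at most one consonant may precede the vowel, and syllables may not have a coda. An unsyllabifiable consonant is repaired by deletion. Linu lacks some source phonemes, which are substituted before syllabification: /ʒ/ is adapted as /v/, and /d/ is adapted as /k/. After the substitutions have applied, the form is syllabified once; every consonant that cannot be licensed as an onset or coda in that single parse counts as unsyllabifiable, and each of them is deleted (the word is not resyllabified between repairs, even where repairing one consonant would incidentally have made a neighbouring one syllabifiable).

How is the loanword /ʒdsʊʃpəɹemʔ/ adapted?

sʊpəɹe

Substitution: /ʒ/ → /v/, /d/ → /k/, giving /vksʊʃpəɹemʔ/.
Syllabifying with onset maximization leaves /v/, /k/, /ʃ/, /m/, /ʔ/ stranded (no codas are permitted; onsets are limited to one consonant).
Deletion applies to /v/, /k/, /ʃ/, /m/, /ʔ/.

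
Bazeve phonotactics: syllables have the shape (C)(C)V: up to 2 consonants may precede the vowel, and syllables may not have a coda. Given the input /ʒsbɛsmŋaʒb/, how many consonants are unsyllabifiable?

4

The consonants /ʒ/, /s/, /ʒ/, /b/ cannot be parsed into a legal (C)(C)V syllable (no codas are permitted; onsets may contain at most 2 consonants).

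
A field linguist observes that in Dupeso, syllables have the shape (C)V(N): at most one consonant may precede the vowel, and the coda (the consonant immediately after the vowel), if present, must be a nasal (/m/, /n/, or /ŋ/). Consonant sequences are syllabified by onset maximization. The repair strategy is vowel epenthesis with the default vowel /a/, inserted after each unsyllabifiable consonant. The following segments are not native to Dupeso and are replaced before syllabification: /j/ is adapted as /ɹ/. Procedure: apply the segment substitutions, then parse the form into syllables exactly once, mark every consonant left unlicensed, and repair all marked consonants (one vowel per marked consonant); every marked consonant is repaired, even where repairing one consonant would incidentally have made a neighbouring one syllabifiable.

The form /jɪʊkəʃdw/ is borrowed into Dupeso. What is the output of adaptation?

ɹɪʊkəʃadawa

Substitution: /j/ → /ɹ/, giving /ɹɪʊkəʃdw/.
Syllabifying with onset maximization leaves /ʃ/, /d/, /w/ stranded (only a nasal (/m/, /n/, or /ŋ/) is licensed in coda position; onsets are limited to one consonant).
Inserting the epenthetic vowel yields /ʃ/ → /ʃa/, /d/ → /da/, /w/ → /wa/.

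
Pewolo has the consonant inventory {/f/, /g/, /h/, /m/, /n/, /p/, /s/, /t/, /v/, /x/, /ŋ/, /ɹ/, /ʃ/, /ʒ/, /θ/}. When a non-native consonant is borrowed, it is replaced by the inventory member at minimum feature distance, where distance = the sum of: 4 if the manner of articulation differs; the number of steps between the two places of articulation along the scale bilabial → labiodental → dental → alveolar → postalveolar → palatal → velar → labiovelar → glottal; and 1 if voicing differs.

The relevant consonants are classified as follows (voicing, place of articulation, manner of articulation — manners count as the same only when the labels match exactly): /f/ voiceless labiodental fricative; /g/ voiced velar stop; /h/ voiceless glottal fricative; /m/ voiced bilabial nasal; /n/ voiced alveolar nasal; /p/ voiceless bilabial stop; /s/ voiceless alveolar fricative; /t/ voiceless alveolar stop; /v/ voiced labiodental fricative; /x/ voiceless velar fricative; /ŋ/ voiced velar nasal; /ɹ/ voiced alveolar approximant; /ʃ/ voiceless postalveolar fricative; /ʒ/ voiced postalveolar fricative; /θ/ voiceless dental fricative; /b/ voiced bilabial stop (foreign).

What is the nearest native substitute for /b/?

p

/p/ is closest: same manner (stop), place distance 0 (bilabial→bilabial), voicing differs (+1); total 1. Next closest is /m/ at distance 4.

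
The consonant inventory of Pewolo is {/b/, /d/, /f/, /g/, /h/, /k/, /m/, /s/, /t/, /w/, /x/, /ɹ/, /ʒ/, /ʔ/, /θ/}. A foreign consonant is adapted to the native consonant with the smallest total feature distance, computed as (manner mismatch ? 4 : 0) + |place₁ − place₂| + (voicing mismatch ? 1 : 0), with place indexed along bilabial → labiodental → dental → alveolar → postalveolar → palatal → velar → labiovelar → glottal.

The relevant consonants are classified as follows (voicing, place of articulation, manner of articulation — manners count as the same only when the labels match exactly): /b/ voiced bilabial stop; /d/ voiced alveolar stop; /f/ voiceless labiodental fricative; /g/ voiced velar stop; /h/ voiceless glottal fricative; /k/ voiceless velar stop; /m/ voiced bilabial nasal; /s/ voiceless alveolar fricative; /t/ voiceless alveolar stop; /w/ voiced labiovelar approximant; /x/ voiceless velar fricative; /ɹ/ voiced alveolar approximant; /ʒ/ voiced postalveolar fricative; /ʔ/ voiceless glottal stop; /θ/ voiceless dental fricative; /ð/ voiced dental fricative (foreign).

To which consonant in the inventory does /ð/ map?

θ

/θ/ is closest: same manner (fricative), place distance 0 (dental→dental), voicing differs (+1); total 1. Next closest is /f/ at distance 2.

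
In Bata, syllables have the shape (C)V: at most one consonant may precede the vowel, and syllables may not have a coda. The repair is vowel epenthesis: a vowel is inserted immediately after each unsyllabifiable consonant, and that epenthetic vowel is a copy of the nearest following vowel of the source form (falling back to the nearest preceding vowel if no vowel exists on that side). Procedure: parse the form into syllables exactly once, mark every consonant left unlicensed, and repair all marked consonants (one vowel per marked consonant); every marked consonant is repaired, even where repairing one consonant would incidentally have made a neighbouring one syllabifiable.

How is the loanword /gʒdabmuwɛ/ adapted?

Under (C)V, the unsyllabifiable consonants are /g/, /ʒ/, /b/ (no codas are permitted; onsets are limited to one consonant).
Epenthesis after each stranded consonant: /g/ → /ga/, /ʒ/ → /ʒa/, /b/ → /bu/.

gaʒadabumuwɛ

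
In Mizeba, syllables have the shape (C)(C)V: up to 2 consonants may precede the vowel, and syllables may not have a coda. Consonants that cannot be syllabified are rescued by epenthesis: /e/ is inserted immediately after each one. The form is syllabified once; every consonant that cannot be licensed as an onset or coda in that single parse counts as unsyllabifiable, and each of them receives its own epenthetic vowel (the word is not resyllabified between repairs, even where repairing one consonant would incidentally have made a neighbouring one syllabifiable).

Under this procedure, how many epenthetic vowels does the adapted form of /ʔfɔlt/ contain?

The unsyllabifiable consonants are /l/, /t/; each receives one epenthetic vowel.

2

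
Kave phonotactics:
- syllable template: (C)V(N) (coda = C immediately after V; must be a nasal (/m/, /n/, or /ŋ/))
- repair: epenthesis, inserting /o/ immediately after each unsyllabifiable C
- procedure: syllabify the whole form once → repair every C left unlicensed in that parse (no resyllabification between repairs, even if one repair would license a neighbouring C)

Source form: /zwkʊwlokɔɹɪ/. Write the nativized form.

Syllabifying with onset maximization leaves /z/, /w/, /w/ stranded (only a nasal (/m/, /n/, or /ŋ/) is licensed in coda position; onsets are limited to one consonant).
Inserting the epenthetic vowel yields /z/ → /zo/, /w/ → /wo/, /w/ → /wo/.

zowokʊwolokɔɹɪ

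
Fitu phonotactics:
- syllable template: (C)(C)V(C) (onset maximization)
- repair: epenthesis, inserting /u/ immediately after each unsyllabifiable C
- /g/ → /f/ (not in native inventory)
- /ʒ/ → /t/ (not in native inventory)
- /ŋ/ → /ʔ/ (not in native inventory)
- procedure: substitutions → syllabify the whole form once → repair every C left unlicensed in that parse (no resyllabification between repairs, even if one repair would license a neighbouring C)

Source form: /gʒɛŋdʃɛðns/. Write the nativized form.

ftɛʔdʃɛðnusu

Substitution: /g/ → /f/, /ʒ/ → /t/, /ŋ/ → /ʔ/, giving /ftɛʔdʃɛðns/.
Syllabifying with onset maximization leaves /n/, /s/ stranded (at most one coda consonant is licensed; onsets may contain at most 2 consonants).
Inserting the epenthetic vowel yields /n/ → /nu/, /s/ → /su/.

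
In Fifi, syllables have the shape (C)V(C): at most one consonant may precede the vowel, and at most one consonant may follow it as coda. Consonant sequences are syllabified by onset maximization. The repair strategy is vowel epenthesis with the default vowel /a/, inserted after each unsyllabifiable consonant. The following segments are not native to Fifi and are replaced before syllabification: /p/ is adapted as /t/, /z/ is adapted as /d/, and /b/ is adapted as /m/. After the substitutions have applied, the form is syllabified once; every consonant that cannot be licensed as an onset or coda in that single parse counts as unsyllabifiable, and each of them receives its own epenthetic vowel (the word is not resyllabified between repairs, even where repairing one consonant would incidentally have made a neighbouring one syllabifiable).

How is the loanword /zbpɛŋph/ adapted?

Substitution: /z/ → /d/, /b/ → /m/, /p/ → /t/, giving /dmtɛŋth/.
Syllabifying with onset maximization leaves /d/, /m/, /t/, /h/ stranded (at most one coda consonant is licensed; onsets are limited to one consonant).
Inserting the epenthetic vowel yields /d/ → /da/, /m/ → /ma/, /t/ → /ta/, /h/ → /ha/.

damatɛŋtaha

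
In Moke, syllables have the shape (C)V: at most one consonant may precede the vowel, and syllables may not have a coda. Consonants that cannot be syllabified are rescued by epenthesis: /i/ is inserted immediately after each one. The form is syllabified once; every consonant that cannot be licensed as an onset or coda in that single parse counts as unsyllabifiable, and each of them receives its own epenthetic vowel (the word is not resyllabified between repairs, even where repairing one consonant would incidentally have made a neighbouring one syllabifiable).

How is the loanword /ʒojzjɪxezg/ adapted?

ʒojizijɪxezigi

Under (C)V, the unsyllabifiable consonants are /j/, /z/, /z/, /g/ (no codas are permitted; onsets are limited to one consonant).
Epenthesis after each stranded consonant: /j/ → /ji/, /z/ → /zi/, /z/ → /zi/, /g/ → /gi/.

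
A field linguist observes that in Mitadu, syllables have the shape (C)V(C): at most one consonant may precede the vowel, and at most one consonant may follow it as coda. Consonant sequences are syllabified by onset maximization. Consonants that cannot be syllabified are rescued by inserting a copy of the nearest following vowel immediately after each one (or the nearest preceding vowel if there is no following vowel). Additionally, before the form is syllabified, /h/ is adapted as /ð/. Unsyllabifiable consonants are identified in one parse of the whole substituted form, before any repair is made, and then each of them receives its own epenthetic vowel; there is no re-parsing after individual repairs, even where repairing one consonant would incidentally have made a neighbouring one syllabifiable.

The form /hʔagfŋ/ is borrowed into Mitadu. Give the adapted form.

Substitution: /h/ → /ð/, giving /ðʔagfŋ/.
Under (C)V(C), the unsyllabifiable consonants are /ð/, /f/, /ŋ/ (at most one coda consonant is licensed; onsets are limited to one consonant).
Each unlicensed consonant becomes the onset of a new syllable: /ð/ → /ða/, /f/ → /fa/, /ŋ/ → /ŋa/.

ðaʔagfaŋa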